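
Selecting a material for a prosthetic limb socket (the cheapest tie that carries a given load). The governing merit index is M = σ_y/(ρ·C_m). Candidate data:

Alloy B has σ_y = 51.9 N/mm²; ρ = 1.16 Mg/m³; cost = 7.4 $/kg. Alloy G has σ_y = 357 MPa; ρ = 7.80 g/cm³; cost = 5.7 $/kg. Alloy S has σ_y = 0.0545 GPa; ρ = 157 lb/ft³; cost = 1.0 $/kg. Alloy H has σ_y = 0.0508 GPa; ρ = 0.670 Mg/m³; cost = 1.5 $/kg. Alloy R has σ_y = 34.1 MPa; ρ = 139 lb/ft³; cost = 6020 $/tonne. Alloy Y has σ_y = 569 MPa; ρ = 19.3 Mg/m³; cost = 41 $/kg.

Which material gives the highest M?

Normalizing units and computing the index:
  alloy B: σ_y = 51.90 MPa, ρ = 1160 kg/m³, cost = 7.400 $/kg
  alloy G: σ_y = 357.0 MPa, ρ = 7800 kg/m³, cost = 5.700 $/kg
  alloy S: σ_y = 54.50 MPa, ρ = 2515 kg/m³, cost = 1.000 $/kg
  alloy H: σ_y = 50.80 MPa, ρ = 670.0 kg/m³, cost = 1.500 $/kg
  alloy R: σ_y = 34.10 MPa, ρ = 2227 kg/m³, cost = 6.020 $/kg
  alloy Y: σ_y = 569.0 MPa, ρ = 19300 kg/m³, cost = 41.00 $/kg
  alloy H: M = 50.5 kN·m per $
  alloy S: M = 21.7 kN·m per $
  alloy G: M = 8.03 kN·m per $
  alloy B: M = 6.05 kN·m per $
  alloy R: M = 2.54 kN·m per $
  alloy Y: M = 0.719 kN·m per $
Alloy H has the largest M.

alloy H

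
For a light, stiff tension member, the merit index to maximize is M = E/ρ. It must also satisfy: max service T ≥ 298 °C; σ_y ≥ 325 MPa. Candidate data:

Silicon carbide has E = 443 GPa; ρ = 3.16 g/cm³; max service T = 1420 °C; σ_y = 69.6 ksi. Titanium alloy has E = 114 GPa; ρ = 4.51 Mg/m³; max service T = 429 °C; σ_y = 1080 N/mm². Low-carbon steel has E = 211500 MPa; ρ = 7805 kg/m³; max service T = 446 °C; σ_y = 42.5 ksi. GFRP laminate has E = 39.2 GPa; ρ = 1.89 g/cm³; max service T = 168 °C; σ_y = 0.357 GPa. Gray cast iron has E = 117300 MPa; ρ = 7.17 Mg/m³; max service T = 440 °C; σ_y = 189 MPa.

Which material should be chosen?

Screen on constraints: max service T ≥ 298 °C; σ_y ≥ 325 MPa. Survivors: silicon carbide, titanium alloy.
Normalizing units and computing the index:
  silicon carbide: E = 443.0 GPa, ρ = 3160 kg/m³
  titanium alloy: E = 114.0 GPa, ρ = 4510 kg/m³
  silicon carbide: M = 140 MN·m/kg
  titanium alloy: M = 25.3 MN·m/kg
Silicon carbide ranks first.

silicon carbide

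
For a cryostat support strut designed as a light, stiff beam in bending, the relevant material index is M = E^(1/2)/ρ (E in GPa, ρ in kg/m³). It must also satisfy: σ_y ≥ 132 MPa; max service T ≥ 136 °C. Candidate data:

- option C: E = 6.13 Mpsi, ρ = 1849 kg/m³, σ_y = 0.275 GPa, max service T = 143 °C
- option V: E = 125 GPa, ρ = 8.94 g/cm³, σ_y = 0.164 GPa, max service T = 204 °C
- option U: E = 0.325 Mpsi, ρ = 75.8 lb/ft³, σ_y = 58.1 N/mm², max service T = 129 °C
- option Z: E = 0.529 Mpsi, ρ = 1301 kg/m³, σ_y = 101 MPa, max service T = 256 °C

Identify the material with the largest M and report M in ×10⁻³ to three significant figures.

option C, M = 3.52×10⁻³

Screen on constraints: σ_y ≥ 132 MPa; max service T ≥ 136 °C. Survivors: option C, option V.
In SI units:
  option C: E = 42.26 GPa, ρ = 1849 kg/m³
  option V: E = 125.0 GPa, ρ = 8940 kg/m³
  option C: M = 3.52×10⁻³
  option V: M = 1.25×10⁻³
Highest index: option C.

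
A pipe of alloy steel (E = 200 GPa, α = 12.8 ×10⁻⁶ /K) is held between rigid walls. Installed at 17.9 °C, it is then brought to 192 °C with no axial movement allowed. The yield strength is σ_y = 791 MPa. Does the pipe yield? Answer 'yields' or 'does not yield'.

ΔT = 174.1 K. Constrained thermal stress σ = E·α·ΔT = 200.0×10³ MPa × 12.8×10⁻⁶ × 174.1 = 446 MPa (compressive).
Compare to σ_y = 791 MPa: σ < σ_y, so it does not yield.

does not yield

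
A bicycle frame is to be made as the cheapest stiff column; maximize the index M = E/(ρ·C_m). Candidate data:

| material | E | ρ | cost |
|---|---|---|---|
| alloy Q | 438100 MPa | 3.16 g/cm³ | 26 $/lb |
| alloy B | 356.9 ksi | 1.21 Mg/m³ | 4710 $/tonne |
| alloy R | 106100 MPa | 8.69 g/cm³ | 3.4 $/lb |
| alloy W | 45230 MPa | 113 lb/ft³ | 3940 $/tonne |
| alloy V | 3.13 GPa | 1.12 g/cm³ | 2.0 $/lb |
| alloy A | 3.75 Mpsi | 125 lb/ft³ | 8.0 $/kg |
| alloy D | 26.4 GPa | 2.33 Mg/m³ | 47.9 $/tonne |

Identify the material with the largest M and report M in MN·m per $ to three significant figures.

In SI units:
  alloy Q: E = 438.1 GPa, ρ = 3160 kg/m³, cost = 57.32 $/kg
  alloy B: E = 2.461 GPa, ρ = 1210 kg/m³, cost = 4.710 $/kg
  alloy R: E = 106.1 GPa, ρ = 8690 kg/m³, cost = 7.496 $/kg
  alloy W: E = 45.23 GPa, ρ = 1810 kg/m³, cost = 3.940 $/kg
  alloy V: E = 3.130 GPa, ρ = 1120 kg/m³, cost = 4.409 $/kg
  alloy A: E = 25.86 GPa, ρ = 2002 kg/m³, cost = 8.000 $/kg
  alloy D: E = 26.40 GPa, ρ = 2330 kg/m³, cost = 0.04790 $/kg
  alloy D: M = 237 MN·m per $
  alloy W: M = 6.34 MN·m per $
  alloy Q: M = 2.42 MN·m per $
  alloy R: M = 1.63 MN·m per $
  alloy A: M = 1.61 MN·m per $
  alloy V: M = 0.634 MN·m per $
  alloy B: M = 0.432 MN·m per $
The maximum is for alloy D.

alloy D, M = 237 MN·m per $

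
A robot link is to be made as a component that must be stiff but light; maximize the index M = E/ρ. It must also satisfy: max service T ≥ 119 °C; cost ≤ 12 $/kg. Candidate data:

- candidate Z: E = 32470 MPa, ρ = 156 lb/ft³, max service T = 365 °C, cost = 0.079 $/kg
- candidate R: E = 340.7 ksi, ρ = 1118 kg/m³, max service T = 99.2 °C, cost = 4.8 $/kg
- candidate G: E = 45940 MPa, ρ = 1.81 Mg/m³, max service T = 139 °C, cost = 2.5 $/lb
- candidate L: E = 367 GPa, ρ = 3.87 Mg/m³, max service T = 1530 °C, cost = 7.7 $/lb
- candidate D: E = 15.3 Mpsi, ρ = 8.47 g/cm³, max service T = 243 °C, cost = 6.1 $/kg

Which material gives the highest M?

Screen on constraints: max service T ≥ 119 °C; cost ≤ 12 $/kg. Survivors: candidate Z, candidate G, candidate D.
Convert each candidate to consistent units, then evaluate M:
  candidate Z: E = 32.47 GPa, ρ = 2499 kg/m³
  candidate G: E = 45.94 GPa, ρ = 1810 kg/m³
  candidate D: E = 105.5 GPa, ρ = 8470 kg/m³
  candidate G: M = 25.4 MN·m/kg
  candidate Z: M = 13.0 MN·m/kg
  candidate D: M = 12.5 MN·m/kg
Highest index: candidate G.

candidate G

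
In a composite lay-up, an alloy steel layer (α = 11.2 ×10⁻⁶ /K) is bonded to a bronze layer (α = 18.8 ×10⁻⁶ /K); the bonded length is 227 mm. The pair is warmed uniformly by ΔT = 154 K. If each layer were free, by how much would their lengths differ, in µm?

Δα = |11.2 − 18.8|×10⁻⁶/K = 7.60×10⁻⁶/K.
ΔL_mismatch = Δα·L·ΔT = 7.60×10⁻⁶ × 227.0 mm × 154.0 K = 266 µm.

266 µm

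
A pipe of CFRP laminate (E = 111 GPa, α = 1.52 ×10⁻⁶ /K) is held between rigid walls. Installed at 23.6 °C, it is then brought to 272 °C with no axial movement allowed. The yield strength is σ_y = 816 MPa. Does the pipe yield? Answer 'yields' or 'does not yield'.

ΔT = 248.4 K. Constrained thermal stress σ = E·α·ΔT = 111.0×10³ MPa × 1.52×10⁻⁶ × 248.4 = 41.9 MPa (compressive).
Compare to σ_y = 816 MPa: σ < σ_y, so it does not yield.

does not yield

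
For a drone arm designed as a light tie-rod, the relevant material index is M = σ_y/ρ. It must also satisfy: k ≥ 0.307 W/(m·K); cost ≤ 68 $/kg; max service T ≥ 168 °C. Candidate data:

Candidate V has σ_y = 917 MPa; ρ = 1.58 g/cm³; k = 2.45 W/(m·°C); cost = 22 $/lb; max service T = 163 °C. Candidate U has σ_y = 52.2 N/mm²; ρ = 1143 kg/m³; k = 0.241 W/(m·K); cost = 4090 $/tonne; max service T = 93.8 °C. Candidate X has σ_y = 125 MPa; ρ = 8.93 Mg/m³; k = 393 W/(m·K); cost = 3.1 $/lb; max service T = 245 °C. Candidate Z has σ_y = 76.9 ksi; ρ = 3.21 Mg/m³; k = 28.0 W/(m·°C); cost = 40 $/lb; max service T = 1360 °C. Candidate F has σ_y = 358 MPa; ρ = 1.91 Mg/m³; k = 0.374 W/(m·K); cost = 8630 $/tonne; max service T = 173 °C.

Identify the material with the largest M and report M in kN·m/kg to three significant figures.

Screen on constraints: k ≥ 0.307 W/(m·K); cost ≤ 68 $/kg; max service T ≥ 168 °C. Survivors: candidate X, candidate F.
In SI units:
  candidate X: σ_y = 125.0 MPa, ρ = 8930 kg/m³
  candidate F: σ_y = 358.0 MPa, ρ = 1910 kg/m³
  candidate F: M = 187 kN·m/kg
  candidate X: M = 14.0 kN·m/kg
The maximum is for candidate F.

candidate F, M = 187 kN·m/kg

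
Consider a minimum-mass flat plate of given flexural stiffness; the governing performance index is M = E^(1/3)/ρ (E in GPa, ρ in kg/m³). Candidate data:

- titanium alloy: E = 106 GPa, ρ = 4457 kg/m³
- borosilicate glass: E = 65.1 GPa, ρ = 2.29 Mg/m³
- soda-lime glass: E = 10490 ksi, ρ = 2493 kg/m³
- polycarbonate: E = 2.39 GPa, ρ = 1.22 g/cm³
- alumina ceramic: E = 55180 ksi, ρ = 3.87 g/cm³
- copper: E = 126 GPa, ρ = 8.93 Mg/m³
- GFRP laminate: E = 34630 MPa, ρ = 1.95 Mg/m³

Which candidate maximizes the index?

Putting every candidate on a common basis:
  titanium alloy: E = 106.0 GPa, ρ = 4457 kg/m³
  borosilicate glass: E = 65.10 GPa, ρ = 2290 kg/m³
  soda-lime glass: E = 72.33 GPa, ρ = 2493 kg/m³
  polycarbonate: E = 2.390 GPa, ρ = 1220 kg/m³
  alumina ceramic: E = 380.5 GPa, ρ = 3870 kg/m³
  copper: E = 126.0 GPa, ρ = 8930 kg/m³
  GFRP laminate: E = 34.63 GPa, ρ = 1950 kg/m³
  alumina ceramic: M = 1.87×10⁻³
  borosilicate glass: M = 1.76×10⁻³
  GFRP laminate: M = 1.67×10⁻³
  soda-lime glass: M = 1.67×10⁻³
  polycarbonate: M = 1.10×10⁻³
  titanium alloy: M = 1.06×10⁻³
  copper: M = 0.561×10⁻³
Highest index: alumina ceramic.

alumina ceramic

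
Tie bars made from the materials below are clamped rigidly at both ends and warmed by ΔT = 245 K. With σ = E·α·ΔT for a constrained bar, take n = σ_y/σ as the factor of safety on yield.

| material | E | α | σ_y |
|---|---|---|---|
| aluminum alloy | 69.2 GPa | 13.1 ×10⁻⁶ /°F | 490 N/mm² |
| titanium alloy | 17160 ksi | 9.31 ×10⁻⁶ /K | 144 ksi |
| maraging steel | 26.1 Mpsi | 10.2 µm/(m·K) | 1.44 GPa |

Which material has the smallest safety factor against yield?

In consistent units (E in GPa, α in ×10⁻⁶/K, σ_y in MPa):
  aluminum alloy: E = 69.20, α = 23.6, σ_y = 490.0 → σ = 400 MPa, n = 1.23
  titanium alloy: E = 118.3, α = 9.31, σ_y = 992.8 → σ = 270 MPa, n = 3.68
  maraging steel: E = 180.0, α = 10.2, σ_y = 1440 → σ = 450 MPa, n = 3.20
Smallest n: aluminum alloy with n = 1.23.

aluminum alloy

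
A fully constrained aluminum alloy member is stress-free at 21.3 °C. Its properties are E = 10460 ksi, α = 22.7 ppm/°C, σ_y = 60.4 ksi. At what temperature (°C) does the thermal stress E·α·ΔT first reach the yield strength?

E = 10460 ksi = 72.12 GPa.
σ_y = 60.4 ksi = 416.4 MPa.
E·α·ΔT = 416.4 MPa ⇒ ΔT = 416.4 / (72.12×10³ × 22.7×10⁻⁶) = 254.4 K.
T = 21.3 + 254.4 = 275.7 °C.

276 °C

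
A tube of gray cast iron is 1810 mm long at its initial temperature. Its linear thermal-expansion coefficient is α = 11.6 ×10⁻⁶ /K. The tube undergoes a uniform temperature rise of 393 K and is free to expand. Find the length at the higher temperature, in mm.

1818.3 mm

ΔL = α·L₀·ΔT = 11.6×10⁻⁶ × 1810 mm × 393.0 K = 8.25 mm.
L = L₀ + ΔL = 1810 + 8.25 = 1818.3 mm.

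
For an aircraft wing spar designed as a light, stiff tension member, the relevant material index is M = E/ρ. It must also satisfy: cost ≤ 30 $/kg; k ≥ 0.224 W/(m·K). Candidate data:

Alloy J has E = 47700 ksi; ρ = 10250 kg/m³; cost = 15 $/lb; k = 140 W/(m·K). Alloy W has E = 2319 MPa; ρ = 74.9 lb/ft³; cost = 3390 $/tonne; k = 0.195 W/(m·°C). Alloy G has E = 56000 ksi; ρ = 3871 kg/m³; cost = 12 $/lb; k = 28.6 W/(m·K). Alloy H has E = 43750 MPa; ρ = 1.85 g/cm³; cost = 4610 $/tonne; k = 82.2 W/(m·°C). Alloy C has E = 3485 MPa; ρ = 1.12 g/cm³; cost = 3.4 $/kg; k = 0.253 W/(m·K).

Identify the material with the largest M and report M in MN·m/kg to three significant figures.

alloy G, M = 99.7 MN·m/kg

Screen on constraints: cost ≤ 30 $/kg; k ≥ 0.224 W/(m·K). Survivors: alloy G, alloy H, alloy C.
Normalizing units and computing the index:
  alloy G: E = 386.1 GPa, ρ = 3871 kg/m³
  alloy H: E = 43.75 GPa, ρ = 1850 kg/m³
  alloy C: E = 3.485 GPa, ρ = 1120 kg/m³
  alloy G: M = 99.7 MN·m/kg
  alloy H: M = 23.6 MN·m/kg
  alloy C: M = 3.11 MN·m/kg
Alloy G ranks first.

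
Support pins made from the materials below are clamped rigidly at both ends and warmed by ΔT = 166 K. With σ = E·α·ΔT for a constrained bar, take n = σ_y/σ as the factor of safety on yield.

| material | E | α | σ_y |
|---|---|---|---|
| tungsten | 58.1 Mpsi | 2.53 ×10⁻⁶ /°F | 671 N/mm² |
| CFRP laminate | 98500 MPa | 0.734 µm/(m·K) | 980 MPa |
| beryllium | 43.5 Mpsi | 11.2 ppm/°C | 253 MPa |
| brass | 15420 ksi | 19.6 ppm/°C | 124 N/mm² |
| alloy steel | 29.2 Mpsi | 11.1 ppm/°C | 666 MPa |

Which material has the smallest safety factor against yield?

brass

In consistent units (E in GPa, α in ×10⁻⁶/K, σ_y in MPa):
  tungsten: E = 400.6, α = 4.55, σ_y = 671.0 → σ = 303 MPa, n = 2.22
  CFRP laminate: E = 98.50, α = 0.734, σ_y = 980.0 → σ = 12.0 MPa, n = 81.7
  beryllium: E = 299.9, α = 11.2, σ_y = 253.0 → σ = 558 MPa, n = 0.454
  brass: E = 106.3, α = 19.6, σ_y = 124.0 → σ = 346 MPa, n = 0.358
  alloy steel: E = 201.3, α = 11.1, σ_y = 666.0 → σ = 371 MPa, n = 1.80
Smallest n: brass with n = 0.358.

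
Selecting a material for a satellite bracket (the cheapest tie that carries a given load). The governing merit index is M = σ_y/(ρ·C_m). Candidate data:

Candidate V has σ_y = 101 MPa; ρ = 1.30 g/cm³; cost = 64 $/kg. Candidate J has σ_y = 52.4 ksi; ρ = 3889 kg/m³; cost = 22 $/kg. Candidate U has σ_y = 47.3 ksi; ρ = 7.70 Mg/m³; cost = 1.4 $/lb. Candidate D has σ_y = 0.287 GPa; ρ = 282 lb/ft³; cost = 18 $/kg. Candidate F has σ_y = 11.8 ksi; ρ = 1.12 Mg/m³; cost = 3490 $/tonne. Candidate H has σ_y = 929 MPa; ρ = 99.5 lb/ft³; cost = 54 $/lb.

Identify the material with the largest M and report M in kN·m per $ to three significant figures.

Convert each candidate to consistent units, then evaluate M:
  candidate V: σ_y = 101.0 MPa, ρ = 1300 kg/m³, cost = 64.00 $/kg
  candidate J: σ_y = 361.3 MPa, ρ = 3889 kg/m³, cost = 22.00 $/kg
  candidate U: σ_y = 326.1 MPa, ρ = 7700 kg/m³, cost = 3.086 $/kg
  candidate D: σ_y = 287.0 MPa, ρ = 4517 kg/m³, cost = 18.00 $/kg
  candidate F: σ_y = 81.36 MPa, ρ = 1120 kg/m³, cost = 3.490 $/kg
  candidate H: σ_y = 929.0 MPa, ρ = 1594 kg/m³, cost = 119.0 $/kg
  candidate F: M = 20.8 kN·m per $
  candidate U: M = 13.7 kN·m per $
  candidate H: M = 4.90 kN·m per $
  candidate J: M = 4.22 kN·m per $
  candidate D: M = 3.53 kN·m per $
  candidate V: M = 1.21 kN·m per $
The maximum is for candidate F.

candidate F, M = 20.8 kN·m per $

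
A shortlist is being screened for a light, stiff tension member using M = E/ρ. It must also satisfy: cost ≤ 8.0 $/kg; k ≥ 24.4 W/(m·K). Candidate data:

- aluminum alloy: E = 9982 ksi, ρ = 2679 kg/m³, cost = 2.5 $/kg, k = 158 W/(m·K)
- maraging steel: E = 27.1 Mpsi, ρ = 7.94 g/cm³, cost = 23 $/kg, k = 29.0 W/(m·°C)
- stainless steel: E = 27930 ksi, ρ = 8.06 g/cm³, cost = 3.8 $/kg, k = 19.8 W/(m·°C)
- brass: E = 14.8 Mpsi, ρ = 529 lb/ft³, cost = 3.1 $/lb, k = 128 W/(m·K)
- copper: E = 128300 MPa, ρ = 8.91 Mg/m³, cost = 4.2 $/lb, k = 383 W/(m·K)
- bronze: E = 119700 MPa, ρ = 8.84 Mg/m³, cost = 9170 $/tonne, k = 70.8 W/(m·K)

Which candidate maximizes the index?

Screen on constraints: cost ≤ 8.0 $/kg; k ≥ 24.4 W/(m·K). Survivors: aluminum alloy, brass.
Normalizing units and computing the index:
  aluminum alloy: E = 68.82 GPa, ρ = 2679 kg/m³
  brass: E = 102.0 GPa, ρ = 8474 kg/m³
  aluminum alloy: M = 25.7 MN·m/kg
  brass: M = 12.0 MN·m/kg
Aluminum alloy ranks first.

aluminum alloy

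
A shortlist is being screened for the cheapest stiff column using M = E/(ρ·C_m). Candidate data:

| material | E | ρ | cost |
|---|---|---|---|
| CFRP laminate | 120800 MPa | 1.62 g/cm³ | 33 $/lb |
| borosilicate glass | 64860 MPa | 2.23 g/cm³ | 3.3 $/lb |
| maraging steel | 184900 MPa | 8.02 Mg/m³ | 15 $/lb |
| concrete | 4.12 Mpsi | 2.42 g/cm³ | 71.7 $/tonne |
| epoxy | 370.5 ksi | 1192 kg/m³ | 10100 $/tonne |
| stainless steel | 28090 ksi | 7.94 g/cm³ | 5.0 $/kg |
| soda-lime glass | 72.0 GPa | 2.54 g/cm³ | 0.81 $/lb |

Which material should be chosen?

Convert each candidate to consistent units, then evaluate M:
  CFRP laminate: E = 120.8 GPa, ρ = 1620 kg/m³, cost = 72.75 $/kg
  borosilicate glass: E = 64.86 GPa, ρ = 2230 kg/m³, cost = 7.275 $/kg
  maraging steel: E = 184.9 GPa, ρ = 8020 kg/m³, cost = 33.07 $/kg
  concrete: E = 28.41 GPa, ρ = 2420 kg/m³, cost = 0.07170 $/kg
  epoxy: E = 2.555 GPa, ρ = 1192 kg/m³, cost = 10.10 $/kg
  stainless steel: E = 193.7 GPa, ρ = 7940 kg/m³, cost = 5.000 $/kg
  soda-lime glass: E = 72.00 GPa, ρ = 2540 kg/m³, cost = 1.786 $/kg
  concrete: M = 164 MN·m per $
  soda-lime glass: M = 15.9 MN·m per $
  stainless steel: M = 4.88 MN·m per $
  borosilicate glass: M = 4.00 MN·m per $
  CFRP laminate: M = 1.02 MN·m per $
  maraging steel: M = 0.697 MN·m per $
  epoxy: M = 0.212 MN·m per $
Concrete ranks first.

concrete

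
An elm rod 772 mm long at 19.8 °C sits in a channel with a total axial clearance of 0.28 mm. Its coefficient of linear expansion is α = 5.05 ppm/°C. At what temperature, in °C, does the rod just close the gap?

91.6 °C

α·L₀·ΔT = 0.28 mm ⇒ ΔT = 0.28 / (5.05×10⁻⁶ × 772.0) = 71.82 K.
T = 19.8 + 71.82 = 91.62 °C.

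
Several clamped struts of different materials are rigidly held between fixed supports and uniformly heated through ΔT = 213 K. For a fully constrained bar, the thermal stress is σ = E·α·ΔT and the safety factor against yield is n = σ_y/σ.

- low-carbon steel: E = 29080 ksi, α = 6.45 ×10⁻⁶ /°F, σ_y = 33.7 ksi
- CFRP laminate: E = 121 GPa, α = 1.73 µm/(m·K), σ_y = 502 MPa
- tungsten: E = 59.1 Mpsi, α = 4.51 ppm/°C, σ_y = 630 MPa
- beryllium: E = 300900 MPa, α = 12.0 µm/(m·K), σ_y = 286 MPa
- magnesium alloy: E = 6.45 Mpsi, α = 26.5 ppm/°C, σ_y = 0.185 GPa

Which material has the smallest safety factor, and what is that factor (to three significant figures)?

beryllium, n = 0.372

Per material, after unit conversion:
  low-carbon steel: E = 200.5, α = 11.6, σ_y = 232.4 → σ = 496 MPa, n = 0.469
  CFRP laminate: E = 121.0, α = 1.73, σ_y = 502.0 → σ = 44.6 MPa, n = 11.3
  tungsten: E = 407.5, α = 4.51, σ_y = 630.0 → σ = 391 MPa, n = 1.61
  beryllium: E = 300.9, α = 12.0, σ_y = 286.0 → σ = 769 MPa, n = 0.372
  magnesium alloy: E = 44.47, α = 26.5, σ_y = 185.0 → σ = 251 MPa, n = 0.737
The minimum is beryllium at n = 0.372.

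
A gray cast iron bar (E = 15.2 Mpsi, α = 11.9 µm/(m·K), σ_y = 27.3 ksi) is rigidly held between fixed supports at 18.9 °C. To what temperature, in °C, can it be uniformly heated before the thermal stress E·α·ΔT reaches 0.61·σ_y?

E = 15.2 Mpsi = 104.8 GPa.
σ_y = 27.3 ksi = 188.2 MPa.
E·α·ΔT = 114.8 MPa ⇒ ΔT = 114.8 / (104.8×10³ × 11.9×10⁻⁶) = 92.07 K.
T = 18.9 + 92.07 = 111.0 °C.

111 °C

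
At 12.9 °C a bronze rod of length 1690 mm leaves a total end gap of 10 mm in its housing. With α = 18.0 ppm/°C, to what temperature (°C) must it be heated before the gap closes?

α·L₀·ΔT = 10.0 mm ⇒ ΔT = 10.0 / (18.0×10⁻⁶ × 1690.0) = 328.7 K.
T = 12.9 + 328.7 = 341.6 °C.

342 °C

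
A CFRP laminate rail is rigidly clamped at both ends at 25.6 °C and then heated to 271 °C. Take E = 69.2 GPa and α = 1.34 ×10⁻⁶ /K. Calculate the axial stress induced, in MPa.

22.8 MPa

ΔT = 245.4 K. Constrained thermal stress σ = E·α·ΔT = 69.20×10³ MPa × 1.34×10⁻⁶ × 245.4 = 22.8 MPa (compressive).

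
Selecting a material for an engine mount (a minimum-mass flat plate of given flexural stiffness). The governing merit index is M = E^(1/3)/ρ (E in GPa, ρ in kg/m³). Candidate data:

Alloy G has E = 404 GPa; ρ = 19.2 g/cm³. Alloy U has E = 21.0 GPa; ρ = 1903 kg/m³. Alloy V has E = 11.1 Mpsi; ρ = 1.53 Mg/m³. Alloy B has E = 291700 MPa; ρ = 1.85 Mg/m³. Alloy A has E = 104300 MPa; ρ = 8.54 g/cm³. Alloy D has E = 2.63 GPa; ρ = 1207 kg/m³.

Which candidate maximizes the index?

alloy B

Convert each candidate to consistent units, then evaluate M:
  alloy G: E = 404.0 GPa, ρ = 19200 kg/m³
  alloy U: E = 21.00 GPa, ρ = 1903 kg/m³
  alloy V: E = 76.53 GPa, ρ = 1530 kg/m³
  alloy B: E = 291.7 GPa, ρ = 1850 kg/m³
  alloy A: E = 104.3 GPa, ρ = 8540 kg/m³
  alloy D: E = 2.630 GPa, ρ = 1207 kg/m³
  alloy B: M = 3.58×10⁻³
  alloy V: M = 2.77×10⁻³
  alloy U: M = 1.45×10⁻³
  alloy D: M = 1.14×10⁻³
  alloy A: M = 0.551×10⁻³
  alloy G: M = 0.385×10⁻³
Alloy B ranks first.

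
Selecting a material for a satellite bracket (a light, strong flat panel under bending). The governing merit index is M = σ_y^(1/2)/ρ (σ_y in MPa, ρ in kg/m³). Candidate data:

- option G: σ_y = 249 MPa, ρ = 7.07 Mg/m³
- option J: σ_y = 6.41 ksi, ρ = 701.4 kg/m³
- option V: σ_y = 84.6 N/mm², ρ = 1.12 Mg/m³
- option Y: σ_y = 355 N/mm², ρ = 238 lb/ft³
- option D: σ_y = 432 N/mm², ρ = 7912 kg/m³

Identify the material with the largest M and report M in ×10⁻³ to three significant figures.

option J, M = 9.48×10⁻³

Convert each candidate to consistent units, then evaluate M:
  option G: σ_y = 249.0 MPa, ρ = 7070 kg/m³
  option J: σ_y = 44.20 MPa, ρ = 701.4 kg/m³
  option V: σ_y = 84.60 MPa, ρ = 1120 kg/m³
  option Y: σ_y = 355.0 MPa, ρ = 3812 kg/m³
  option D: σ_y = 432.0 MPa, ρ = 7912 kg/m³
  option J: M = 9.48×10⁻³
  option V: M = 8.21×10⁻³
  option Y: M = 4.94×10⁻³
  option D: M = 2.63×10⁻³
  option G: M = 2.23×10⁻³
Highest index: option J.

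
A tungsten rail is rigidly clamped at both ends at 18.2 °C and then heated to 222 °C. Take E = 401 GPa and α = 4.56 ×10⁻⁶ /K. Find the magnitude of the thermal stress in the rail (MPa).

373 MPa

ΔT = 203.8 K. Constrained thermal stress σ = E·α·ΔT = 401.0×10³ MPa × 4.56×10⁻⁶ × 203.8 = 373 MPa (compressive).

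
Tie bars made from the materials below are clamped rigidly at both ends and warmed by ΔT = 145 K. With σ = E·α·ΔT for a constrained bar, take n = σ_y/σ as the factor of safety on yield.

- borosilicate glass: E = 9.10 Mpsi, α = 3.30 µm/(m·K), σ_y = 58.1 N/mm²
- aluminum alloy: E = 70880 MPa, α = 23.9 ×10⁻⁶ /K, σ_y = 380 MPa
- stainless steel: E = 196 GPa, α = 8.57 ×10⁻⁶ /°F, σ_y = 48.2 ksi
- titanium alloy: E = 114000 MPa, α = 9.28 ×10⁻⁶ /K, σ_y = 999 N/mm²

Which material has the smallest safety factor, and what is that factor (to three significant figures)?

stainless steel, n = 0.758

Converting E to GPa, α to ×10⁻⁶/K, σ_y to MPa, then σ and n for each:
  borosilicate glass: E = 62.74, α = 3.30, σ_y = 58.10 → σ = 30.0 MPa, n = 1.94
  aluminum alloy: E = 70.88, α = 23.9, σ_y = 380.0 → σ = 246 MPa, n = 1.55
  stainless steel: E = 196.0, α = 15.4, σ_y = 332.3 → σ = 438 MPa, n = 0.758
  titanium alloy: E = 114.0, α = 9.28, σ_y = 999.0 → σ = 153 MPa, n = 6.51
The minimum is stainless steel at n = 0.758.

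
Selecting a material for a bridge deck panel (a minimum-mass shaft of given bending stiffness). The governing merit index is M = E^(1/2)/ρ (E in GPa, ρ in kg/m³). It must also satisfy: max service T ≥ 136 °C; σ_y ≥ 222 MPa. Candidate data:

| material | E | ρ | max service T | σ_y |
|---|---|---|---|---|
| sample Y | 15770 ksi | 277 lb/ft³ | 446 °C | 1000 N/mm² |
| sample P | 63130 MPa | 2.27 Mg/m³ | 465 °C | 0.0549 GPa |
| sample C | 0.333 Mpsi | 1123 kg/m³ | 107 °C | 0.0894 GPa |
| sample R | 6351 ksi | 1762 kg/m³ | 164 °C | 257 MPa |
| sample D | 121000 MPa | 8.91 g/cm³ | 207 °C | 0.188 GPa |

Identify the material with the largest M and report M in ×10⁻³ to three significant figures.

sample R, M = 3.76×10⁻³

Screen on constraints: max service T ≥ 136 °C; σ_y ≥ 222 MPa. Survivors: sample Y, sample R.
After converting to SI:
  sample Y: E = 108.7 GPa, ρ = 4437 kg/m³
  sample R: E = 43.79 GPa, ρ = 1762 kg/m³
  sample R: M = 3.76×10⁻³
  sample Y: M = 2.35×10⁻³
Highest index: sample R.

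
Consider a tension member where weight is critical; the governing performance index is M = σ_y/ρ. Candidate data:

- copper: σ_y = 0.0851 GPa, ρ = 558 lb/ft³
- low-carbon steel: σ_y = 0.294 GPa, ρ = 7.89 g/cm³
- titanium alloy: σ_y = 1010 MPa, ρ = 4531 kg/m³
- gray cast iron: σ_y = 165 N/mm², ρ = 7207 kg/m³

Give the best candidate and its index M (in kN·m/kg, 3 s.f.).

titanium alloy, M = 223 kN·m/kg

Normalizing units and computing the index:
  copper: σ_y = 85.10 MPa, ρ = 8938 kg/m³
  low-carbon steel: σ_y = 294.0 MPa, ρ = 7890 kg/m³
  titanium alloy: σ_y = 1010 MPa, ρ = 4531 kg/m³
  gray cast iron: σ_y = 165.0 MPa, ρ = 7207 kg/m³
  titanium alloy: M = 223 kN·m/kg
  low-carbon steel: M = 37.3 kN·m/kg
  gray cast iron: M = 22.9 kN·m/kg
  copper: M = 9.52 kN·m/kg
Titanium alloy has the largest M.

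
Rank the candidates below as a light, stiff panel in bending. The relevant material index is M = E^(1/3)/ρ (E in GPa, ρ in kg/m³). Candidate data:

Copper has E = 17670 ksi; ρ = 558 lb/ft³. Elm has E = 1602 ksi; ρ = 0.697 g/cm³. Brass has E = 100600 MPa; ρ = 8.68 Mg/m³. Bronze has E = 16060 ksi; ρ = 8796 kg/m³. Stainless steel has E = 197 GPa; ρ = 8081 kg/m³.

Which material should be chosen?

elm

Putting every candidate on a common basis:
  copper: E = 121.8 GPa, ρ = 8938 kg/m³
  elm: E = 11.05 GPa, ρ = 697.0 kg/m³
  brass: E = 100.6 GPa, ρ = 8680 kg/m³
  bronze: E = 110.7 GPa, ρ = 8796 kg/m³
  stainless steel: E = 197.0 GPa, ρ = 8081 kg/m³
  elm: M = 3.20×10⁻³
  stainless steel: M = 0.720×10⁻³
  copper: M = 0.555×10⁻³
  bronze: M = 0.546×10⁻³
  brass: M = 0.536×10⁻³
The maximum is for elm.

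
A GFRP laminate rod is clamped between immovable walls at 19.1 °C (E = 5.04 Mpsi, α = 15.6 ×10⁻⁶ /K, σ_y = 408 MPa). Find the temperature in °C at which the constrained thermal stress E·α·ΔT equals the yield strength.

E = 5.04 Mpsi = 34.75 GPa.
E·α·ΔT = 408.0 MPa ⇒ ΔT = 408.0 / (34.75×10³ × 15.6×10⁻⁶) = 752.6 K.
T = 19.1 + 752.6 = 771.7 °C.

772 °C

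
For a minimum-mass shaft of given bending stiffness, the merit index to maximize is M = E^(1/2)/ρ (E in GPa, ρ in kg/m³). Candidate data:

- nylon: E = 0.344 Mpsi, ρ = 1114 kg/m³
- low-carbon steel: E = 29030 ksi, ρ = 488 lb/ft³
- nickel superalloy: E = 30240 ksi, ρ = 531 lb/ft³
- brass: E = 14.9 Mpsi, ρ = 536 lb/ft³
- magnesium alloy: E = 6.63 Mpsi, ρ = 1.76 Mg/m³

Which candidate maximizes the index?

magnesium alloy

Normalizing units and computing the index:
  nylon: E = 2.372 GPa, ρ = 1114 kg/m³
  low-carbon steel: E = 200.2 GPa, ρ = 7817 kg/m³
  nickel superalloy: E = 208.5 GPa, ρ = 8506 kg/m³
  brass: E = 102.7 GPa, ρ = 8586 kg/m³
  magnesium alloy: E = 45.71 GPa, ρ = 1760 kg/m³
  magnesium alloy: M = 3.84×10⁻³
  low-carbon steel: M = 1.81×10⁻³
  nickel superalloy: M = 1.70×10⁻³
  nylon: M = 1.38×10⁻³
  brass: M = 1.18×10⁻³
The maximum is for magnesium alloy.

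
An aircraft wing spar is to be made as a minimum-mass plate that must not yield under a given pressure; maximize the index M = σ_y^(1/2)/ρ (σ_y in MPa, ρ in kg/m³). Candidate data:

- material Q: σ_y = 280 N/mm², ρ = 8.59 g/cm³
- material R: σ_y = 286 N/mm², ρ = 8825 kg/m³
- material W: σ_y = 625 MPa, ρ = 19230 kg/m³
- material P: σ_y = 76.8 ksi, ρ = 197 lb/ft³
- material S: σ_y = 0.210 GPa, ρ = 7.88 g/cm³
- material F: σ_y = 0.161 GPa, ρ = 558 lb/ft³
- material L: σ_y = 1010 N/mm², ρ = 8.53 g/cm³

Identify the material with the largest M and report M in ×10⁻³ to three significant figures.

After converting to SI:
  material Q: σ_y = 280.0 MPa, ρ = 8590 kg/m³
  material R: σ_y = 286.0 MPa, ρ = 8825 kg/m³
  material W: σ_y = 625.0 MPa, ρ = 19230 kg/m³
  material P: σ_y = 529.5 MPa, ρ = 3156 kg/m³
  material S: σ_y = 210.0 MPa, ρ = 7880 kg/m³
  material F: σ_y = 161.0 MPa, ρ = 8938 kg/m³
  material L: σ_y = 1010 MPa, ρ = 8530 kg/m³
  material P: M = 7.29×10⁻³
  material L: M = 3.73×10⁻³
  material Q: M = 1.95×10⁻³
  material R: M = 1.92×10⁻³
  material S: M = 1.84×10⁻³
  material F: M = 1.42×10⁻³
  material W: M = 1.30×10⁻³
Highest index: material P.

material P, M = 7.29×10⁻³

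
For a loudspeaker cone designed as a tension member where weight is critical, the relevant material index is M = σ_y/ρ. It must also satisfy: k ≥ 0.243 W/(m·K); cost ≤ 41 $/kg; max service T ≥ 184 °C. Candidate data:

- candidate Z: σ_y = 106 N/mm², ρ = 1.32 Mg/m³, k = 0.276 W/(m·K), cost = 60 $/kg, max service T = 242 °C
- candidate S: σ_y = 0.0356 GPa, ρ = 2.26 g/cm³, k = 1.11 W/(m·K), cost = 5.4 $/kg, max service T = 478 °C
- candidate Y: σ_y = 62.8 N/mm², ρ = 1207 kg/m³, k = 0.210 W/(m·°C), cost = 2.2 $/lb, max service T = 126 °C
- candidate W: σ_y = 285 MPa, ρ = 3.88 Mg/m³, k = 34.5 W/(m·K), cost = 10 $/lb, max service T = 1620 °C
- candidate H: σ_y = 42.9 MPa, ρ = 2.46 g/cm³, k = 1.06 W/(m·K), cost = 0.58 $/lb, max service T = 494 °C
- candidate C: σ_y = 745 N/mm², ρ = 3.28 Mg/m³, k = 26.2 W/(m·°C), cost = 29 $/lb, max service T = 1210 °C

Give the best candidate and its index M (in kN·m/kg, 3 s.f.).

candidate W, M = 73.5 kN·m/kg

Screen on constraints: k ≥ 0.243 W/(m·K); cost ≤ 41 $/kg; max service T ≥ 184 °C. Survivors: candidate S, candidate W, candidate H.
After converting to SI:
  candidate S: σ_y = 35.60 MPa, ρ = 2260 kg/m³
  candidate W: σ_y = 285.0 MPa, ρ = 3880 kg/m³
  candidate H: σ_y = 42.90 MPa, ρ = 2460 kg/m³
  candidate W: M = 73.5 kN·m/kg
  candidate H: M = 17.4 kN·m/kg
  candidate S: M = 15.8 kN·m/kg
Candidate W has the largest M.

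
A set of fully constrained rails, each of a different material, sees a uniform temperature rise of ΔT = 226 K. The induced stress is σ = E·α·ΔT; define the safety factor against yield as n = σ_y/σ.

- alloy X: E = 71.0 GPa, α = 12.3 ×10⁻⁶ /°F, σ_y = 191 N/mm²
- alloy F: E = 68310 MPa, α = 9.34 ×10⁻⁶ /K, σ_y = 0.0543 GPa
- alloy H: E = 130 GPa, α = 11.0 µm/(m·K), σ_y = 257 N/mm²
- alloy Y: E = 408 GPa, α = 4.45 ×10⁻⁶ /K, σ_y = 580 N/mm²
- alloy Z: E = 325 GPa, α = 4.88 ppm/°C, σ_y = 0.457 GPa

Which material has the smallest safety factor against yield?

alloy F

Per material, after unit conversion:
  alloy X: E = 71.00, α = 22.1, σ_y = 191.0 → σ = 355 MPa, n = 0.538
  alloy F: E = 68.31, α = 9.34, σ_y = 54.30 → σ = 144 MPa, n = 0.377
  alloy H: E = 130.0, α = 11.0, σ_y = 257.0 → σ = 323 MPa, n = 0.795
  alloy Y: E = 408.0, α = 4.45, σ_y = 580.0 → σ = 410 MPa, n = 1.41
  alloy Z: E = 325.0, α = 4.88, σ_y = 457.0 → σ = 358 MPa, n = 1.27
Alloy F has the lowest safety factor, n = 0.377.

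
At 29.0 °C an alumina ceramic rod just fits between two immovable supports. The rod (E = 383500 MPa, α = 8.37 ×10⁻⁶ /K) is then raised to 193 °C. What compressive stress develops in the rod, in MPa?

E = 383500 MPa = 383.5 GPa.
ΔT = 164.0 K. Constrained thermal stress σ = E·α·ΔT = 383.5×10³ MPa × 8.37×10⁻⁶ × 164.0 = 526 MPa (compressive).

526 MPa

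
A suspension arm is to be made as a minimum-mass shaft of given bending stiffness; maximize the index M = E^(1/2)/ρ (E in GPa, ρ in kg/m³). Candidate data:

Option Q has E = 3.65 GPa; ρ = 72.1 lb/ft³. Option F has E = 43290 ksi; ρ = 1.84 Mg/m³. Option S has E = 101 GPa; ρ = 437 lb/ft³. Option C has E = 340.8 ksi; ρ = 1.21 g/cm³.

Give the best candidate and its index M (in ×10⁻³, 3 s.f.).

option F, M = 9.39×10⁻³

Putting every candidate on a common basis:
  option Q: E = 3.650 GPa, ρ = 1155 kg/m³
  option F: E = 298.5 GPa, ρ = 1840 kg/m³
  option S: E = 101.0 GPa, ρ = 7000 kg/m³
  option C: E = 2.350 GPa, ρ = 1210 kg/m³
  option F: M = 9.39×10⁻³
  option Q: M = 1.65×10⁻³
  option S: M = 1.44×10⁻³
  option C: M = 1.27×10⁻³
The maximum is for option F.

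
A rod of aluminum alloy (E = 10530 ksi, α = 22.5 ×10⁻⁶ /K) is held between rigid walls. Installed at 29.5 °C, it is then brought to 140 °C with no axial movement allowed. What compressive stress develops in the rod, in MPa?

E = 10530 ksi = 72.60 GPa.
ΔT = 110.5 K. Constrained thermal stress σ = E·α·ΔT = 72.60×10³ MPa × 22.5×10⁻⁶ × 110.5 = 181 MPa (compressive).

181 MPa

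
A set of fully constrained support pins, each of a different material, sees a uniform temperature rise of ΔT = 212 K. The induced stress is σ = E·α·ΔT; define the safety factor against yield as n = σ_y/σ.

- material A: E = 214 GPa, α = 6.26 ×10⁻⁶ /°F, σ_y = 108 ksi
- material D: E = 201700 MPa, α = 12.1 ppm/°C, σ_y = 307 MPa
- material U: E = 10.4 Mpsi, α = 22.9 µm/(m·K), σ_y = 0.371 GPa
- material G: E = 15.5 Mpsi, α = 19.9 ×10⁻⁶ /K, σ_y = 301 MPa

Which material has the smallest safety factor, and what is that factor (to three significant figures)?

material D, n = 0.593

Per material, after unit conversion:
  material A: E = 214.0, α = 11.3, σ_y = 744.6 → σ = 511 MPa, n = 1.46
  material D: E = 201.7, α = 12.1, σ_y = 307.0 → σ = 517 MPa, n = 0.593
  material U: E = 71.71, α = 22.9, σ_y = 371.0 → σ = 348 MPa, n = 1.07
  material G: E = 106.9, α = 19.9, σ_y = 301.0 → σ = 451 MPa, n = 0.668
Smallest n: material D with n = 0.593.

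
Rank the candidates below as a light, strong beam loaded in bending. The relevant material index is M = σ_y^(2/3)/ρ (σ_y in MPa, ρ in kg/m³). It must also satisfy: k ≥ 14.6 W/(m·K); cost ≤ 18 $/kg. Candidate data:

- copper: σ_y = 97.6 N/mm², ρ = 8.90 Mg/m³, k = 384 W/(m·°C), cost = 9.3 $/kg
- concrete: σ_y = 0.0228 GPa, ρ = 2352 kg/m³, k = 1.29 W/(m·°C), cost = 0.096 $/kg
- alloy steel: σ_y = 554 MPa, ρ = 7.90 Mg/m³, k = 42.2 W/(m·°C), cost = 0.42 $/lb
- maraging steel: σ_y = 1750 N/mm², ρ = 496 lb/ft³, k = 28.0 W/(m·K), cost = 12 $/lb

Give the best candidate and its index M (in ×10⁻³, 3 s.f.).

alloy steel, M = 8.54×10⁻³

Screen on constraints: k ≥ 14.6 W/(m·K); cost ≤ 18 $/kg. Survivors: copper, alloy steel.
Normalizing units and computing the index:
  copper: σ_y = 97.60 MPa, ρ = 8900 kg/m³
  alloy steel: σ_y = 554.0 MPa, ρ = 7900 kg/m³
  alloy steel: M = 8.54×10⁻³
  copper: M = 2.38×10⁻³
The maximum is for alloy steel.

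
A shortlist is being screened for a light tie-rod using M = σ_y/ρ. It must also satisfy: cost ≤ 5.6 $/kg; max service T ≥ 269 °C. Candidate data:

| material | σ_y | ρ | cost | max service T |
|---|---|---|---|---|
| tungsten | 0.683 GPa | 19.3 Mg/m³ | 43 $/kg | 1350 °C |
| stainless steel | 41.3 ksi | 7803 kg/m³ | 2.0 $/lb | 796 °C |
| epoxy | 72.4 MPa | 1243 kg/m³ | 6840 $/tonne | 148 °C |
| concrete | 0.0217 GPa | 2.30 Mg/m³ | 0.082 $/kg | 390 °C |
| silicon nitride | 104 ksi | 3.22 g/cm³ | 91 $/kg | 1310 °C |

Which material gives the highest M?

Screen on constraints: cost ≤ 5.6 $/kg; max service T ≥ 269 °C. Survivors: stainless steel, concrete.
Putting every candidate on a common basis:
  stainless steel: σ_y = 284.8 MPa, ρ = 7803 kg/m³
  concrete: σ_y = 21.70 MPa, ρ = 2300 kg/m³
  stainless steel: M = 36.5 kN·m/kg
  concrete: M = 9.43 kN·m/kg
Highest index: stainless steel.

stainless steel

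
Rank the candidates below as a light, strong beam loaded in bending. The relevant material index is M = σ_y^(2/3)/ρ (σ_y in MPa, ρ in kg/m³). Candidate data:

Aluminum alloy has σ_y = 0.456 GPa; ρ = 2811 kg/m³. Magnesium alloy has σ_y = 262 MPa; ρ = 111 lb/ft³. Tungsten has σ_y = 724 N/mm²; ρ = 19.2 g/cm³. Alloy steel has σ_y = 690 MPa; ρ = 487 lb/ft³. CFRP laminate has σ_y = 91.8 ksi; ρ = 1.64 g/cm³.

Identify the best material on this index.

CFRP laminate

After converting to SI:
  aluminum alloy: σ_y = 456.0 MPa, ρ = 2811 kg/m³
  magnesium alloy: σ_y = 262.0 MPa, ρ = 1778 kg/m³
  tungsten: σ_y = 724.0 MPa, ρ = 19200 kg/m³
  alloy steel: σ_y = 690.0 MPa, ρ = 7801 kg/m³
  CFRP laminate: σ_y = 632.9 MPa, ρ = 1640 kg/m³
  CFRP laminate: M = 45.0×10⁻³
  magnesium alloy: M = 23.0×10⁻³
  aluminum alloy: M = 21.1×10⁻³
  alloy steel: M = 10.0×10⁻³
  tungsten: M = 4.20×10⁻³
CFRP laminate ranks first.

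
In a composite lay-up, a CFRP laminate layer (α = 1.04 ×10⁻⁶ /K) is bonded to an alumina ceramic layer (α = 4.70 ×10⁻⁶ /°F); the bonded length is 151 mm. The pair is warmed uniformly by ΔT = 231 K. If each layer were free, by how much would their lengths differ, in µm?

alumina ceramic: α = 4.70×10⁻⁶/°F × 9/5 = 8.46×10⁻⁶/K.
Δα = |1.04 − 8.46|×10⁻⁶/K = 7.42×10⁻⁶/K.
ΔL_mismatch = Δα·L·ΔT = 7.42×10⁻⁶ × 151.0 mm × 231.0 K = 259 µm.

259 µm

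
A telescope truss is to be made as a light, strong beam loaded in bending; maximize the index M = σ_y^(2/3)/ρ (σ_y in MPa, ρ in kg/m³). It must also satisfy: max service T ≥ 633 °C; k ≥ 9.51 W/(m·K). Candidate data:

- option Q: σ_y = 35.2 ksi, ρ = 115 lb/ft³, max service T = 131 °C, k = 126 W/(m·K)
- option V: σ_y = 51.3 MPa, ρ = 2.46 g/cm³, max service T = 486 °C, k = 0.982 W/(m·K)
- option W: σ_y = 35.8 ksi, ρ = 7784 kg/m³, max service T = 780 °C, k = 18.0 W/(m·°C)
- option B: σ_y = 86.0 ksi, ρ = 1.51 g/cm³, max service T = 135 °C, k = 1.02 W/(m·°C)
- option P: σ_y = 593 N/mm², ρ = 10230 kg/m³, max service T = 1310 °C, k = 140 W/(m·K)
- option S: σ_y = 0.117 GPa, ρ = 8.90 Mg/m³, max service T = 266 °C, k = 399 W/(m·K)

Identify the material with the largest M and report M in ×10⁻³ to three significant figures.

option P, M = 6.90×10⁻³

Screen on constraints: max service T ≥ 633 °C; k ≥ 9.51 W/(m·K). Survivors: option W, option P.
In SI units:
  option W: σ_y = 246.8 MPa, ρ = 7784 kg/m³
  option P: σ_y = 593.0 MPa, ρ = 10230 kg/m³
  option P: M = 6.90×10⁻³
  option W: M = 5.06×10⁻³
Option P ranks first.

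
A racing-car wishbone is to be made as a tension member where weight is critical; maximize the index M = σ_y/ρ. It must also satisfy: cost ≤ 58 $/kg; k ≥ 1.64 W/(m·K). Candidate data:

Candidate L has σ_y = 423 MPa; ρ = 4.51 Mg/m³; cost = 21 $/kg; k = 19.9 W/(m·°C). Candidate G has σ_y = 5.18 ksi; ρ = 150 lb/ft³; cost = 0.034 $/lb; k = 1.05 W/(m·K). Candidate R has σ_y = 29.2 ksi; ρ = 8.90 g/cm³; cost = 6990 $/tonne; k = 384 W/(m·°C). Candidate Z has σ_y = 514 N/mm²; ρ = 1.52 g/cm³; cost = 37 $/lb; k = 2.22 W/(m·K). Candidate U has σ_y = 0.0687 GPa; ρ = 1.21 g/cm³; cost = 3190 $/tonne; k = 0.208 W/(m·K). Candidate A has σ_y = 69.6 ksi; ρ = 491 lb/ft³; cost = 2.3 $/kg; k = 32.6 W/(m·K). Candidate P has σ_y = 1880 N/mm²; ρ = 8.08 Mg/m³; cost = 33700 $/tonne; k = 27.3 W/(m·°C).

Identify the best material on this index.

candidate P

Screen on constraints: cost ≤ 58 $/kg; k ≥ 1.64 W/(m·K). Survivors: candidate L, candidate R, candidate A, candidate P.
Putting every candidate on a common basis:
  candidate L: σ_y = 423.0 MPa, ρ = 4510 kg/m³
  candidate R: σ_y = 201.3 MPa, ρ = 8900 kg/m³
  candidate A: σ_y = 479.9 MPa, ρ = 7865 kg/m³
  candidate P: σ_y = 1880 MPa, ρ = 8080 kg/m³
  candidate P: M = 233 kN·m/kg
  candidate L: M = 93.8 kN·m/kg
  candidate A: M = 61.0 kN·m/kg
  candidate R: M = 22.6 kN·m/kg
The maximum is for candidate P.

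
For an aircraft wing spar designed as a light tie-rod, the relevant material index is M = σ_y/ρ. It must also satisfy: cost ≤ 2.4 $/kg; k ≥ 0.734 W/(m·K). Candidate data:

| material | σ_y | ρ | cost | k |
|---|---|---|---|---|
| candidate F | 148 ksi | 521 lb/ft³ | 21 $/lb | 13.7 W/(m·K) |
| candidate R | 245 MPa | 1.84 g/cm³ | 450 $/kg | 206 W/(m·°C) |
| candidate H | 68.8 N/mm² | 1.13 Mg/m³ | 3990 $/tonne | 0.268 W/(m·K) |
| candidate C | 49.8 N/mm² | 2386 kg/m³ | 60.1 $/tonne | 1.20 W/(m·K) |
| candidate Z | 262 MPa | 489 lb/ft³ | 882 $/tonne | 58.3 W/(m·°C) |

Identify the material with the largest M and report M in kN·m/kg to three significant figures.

Screen on constraints: cost ≤ 2.4 $/kg; k ≥ 0.734 W/(m·K). Survivors: candidate C, candidate Z.
In SI units:
  candidate C: σ_y = 49.80 MPa, ρ = 2386 kg/m³
  candidate Z: σ_y = 262.0 MPa, ρ = 7833 kg/m³
  candidate Z: M = 33.4 kN·m/kg
  candidate C: M = 20.9 kN·m/kg
Candidate Z has the largest M.

candidate Z, M = 33.4 kN·m/kg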